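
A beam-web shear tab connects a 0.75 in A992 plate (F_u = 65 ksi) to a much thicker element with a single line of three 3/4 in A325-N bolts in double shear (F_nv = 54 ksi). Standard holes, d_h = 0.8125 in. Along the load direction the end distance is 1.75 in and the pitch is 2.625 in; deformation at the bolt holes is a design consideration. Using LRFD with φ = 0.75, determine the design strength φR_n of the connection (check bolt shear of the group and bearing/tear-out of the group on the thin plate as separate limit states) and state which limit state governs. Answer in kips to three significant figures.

Bolt shear: A_b = π·0.75²/4 = 0.4418 in²; R_n = 54 × 0.4418 × 3 × 2 = 143.1 kips → 0.75 × 143.1 = 107 kips.
Bearing (1.2 l_c t F_u ≤ 2.4 d t F_u): upper limit = 2.4·0.75·0.75·65 = 87.75 kips.
  Edge l_c = 1.75 − 0.8125/2 = 1.344 → r_n = 78.61 kips; interior l_c = 2.625 − 0.8125 = 1.812 → r_n = 87.75 kips.
  R_n,bearing = 1·78.61 + 2·87.75 = 254.1 kips → 0.75 × 254.1 = 191 kips.
Bolt shear governs: 107 kips.

107 kips (bolt shear governs)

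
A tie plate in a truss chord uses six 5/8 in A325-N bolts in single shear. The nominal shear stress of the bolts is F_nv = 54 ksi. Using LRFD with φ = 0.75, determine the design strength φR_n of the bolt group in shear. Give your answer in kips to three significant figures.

74.6 kips

A_b = π × 0.625² / 4 = 0.3068 in².
R_n = F_nv · A_b · n · n_s = 54 × 0.3068 × 6 × 1 = 99.4 kips.
Design strength φR_n = 0.75 × 99.4 = 74.6 kips.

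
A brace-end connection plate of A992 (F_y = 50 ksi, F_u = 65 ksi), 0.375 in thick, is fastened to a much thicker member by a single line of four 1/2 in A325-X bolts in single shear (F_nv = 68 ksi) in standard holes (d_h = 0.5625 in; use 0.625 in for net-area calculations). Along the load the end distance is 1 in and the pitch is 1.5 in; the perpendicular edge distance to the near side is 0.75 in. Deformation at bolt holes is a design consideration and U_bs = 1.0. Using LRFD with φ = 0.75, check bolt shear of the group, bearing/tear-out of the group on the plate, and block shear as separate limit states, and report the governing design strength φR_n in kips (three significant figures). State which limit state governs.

Bolt shear: A_b = π·0.5²/4 = 0.1963 in²; R_n = 68 × 0.1963 × 4 × 1 = 53.41 kips → 0.75 × 53.41 = 40.1 kips.
Bearing: edge l_c = 0.7188, r_n = 21.02 kips; interior l_c = 0.9375, r_n = 27.42 kips; R_n = 21.02 + 3·27.42 = 103.3 kips → 77.5 kips.
Block shear: A_gv = 2.062, A_nv = 1.242, A_nt = 0.1641 in²; R_n = min(0.6F_uA_nv, 0.6F_yA_gv) + U_bs·F_u·A_nt = 59.11 kips → 44.3 kips.
Bolt shear governs: 40.1 kips.

40.1 kips (bolt shear governs)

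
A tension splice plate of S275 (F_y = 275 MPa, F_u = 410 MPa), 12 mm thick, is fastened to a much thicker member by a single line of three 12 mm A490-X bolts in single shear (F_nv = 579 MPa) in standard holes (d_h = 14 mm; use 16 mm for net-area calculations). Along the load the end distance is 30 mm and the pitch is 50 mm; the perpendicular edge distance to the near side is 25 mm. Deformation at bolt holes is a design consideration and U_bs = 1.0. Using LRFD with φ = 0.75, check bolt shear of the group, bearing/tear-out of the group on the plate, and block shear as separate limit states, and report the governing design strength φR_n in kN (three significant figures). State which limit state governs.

Bolt shear: A_b = π·12²/4 = 113.1 mm²; R_n = 579 × 113.1 × 3 × 1 / 1000 = 196.5 kN → 0.75 × 196.5 = 147 kN.
Bearing: edge l_c = 23, r_n = 135.8 kN; interior l_c = 36, r_n = 141.7 kN; R_n = 135.8 + 2·141.7 = 419.2 kN → 314 kN.
Block shear: A_gv = 1560, A_nv = 1080, A_nt = 204 mm²; R_n = min(0.6F_uA_nv, 0.6F_yA_gv) + U_bs·F_u·A_nt = 341 kN → 256 kN.
Bolt shear governs: 147 kN.

147 kN (bolt shear governs)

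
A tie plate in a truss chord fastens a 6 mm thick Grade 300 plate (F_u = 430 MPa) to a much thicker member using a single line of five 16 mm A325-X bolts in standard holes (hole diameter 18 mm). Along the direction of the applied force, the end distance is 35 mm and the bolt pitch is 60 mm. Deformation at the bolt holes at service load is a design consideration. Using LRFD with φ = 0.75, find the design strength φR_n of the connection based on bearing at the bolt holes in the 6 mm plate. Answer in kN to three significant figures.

Per bolt r_n = 1.2 l_c t F_u ≤ 2.4 d t F_u; upper limit = 2.4 × 16 × 6 × 430 / 1000 = 99.07 kN.
Edge bolt: l_c = 35 − 18/2 = 26 mm → 1.2 × 26 × 6 × 430 / 1000 = 80.5 → r_n = 80.5 kN.
Interior bolts: l_c = 60 − 18 = 42 mm → 1.2 × 42 × 6 × 430 / 1000 = 130 → r_n = 99.07 kN.
R_n = 1 × 80.5 + 4 × 99.07 = 476.8 kN.
Design strength φR_n = 0.75 × 476.8 = 358 kN.

358 kN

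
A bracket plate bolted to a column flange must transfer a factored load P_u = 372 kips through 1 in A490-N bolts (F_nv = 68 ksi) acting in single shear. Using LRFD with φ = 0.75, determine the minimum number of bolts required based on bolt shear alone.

10 bolts

A_b = π·1²/4 = 0.7854 in².
Per-bolt design strength φR_n = 0.75 × 68 × 0.7854 × 1 = 40.06 kips.
n ≥ 372 / 40.06 = 9.287 → use 10 bolts.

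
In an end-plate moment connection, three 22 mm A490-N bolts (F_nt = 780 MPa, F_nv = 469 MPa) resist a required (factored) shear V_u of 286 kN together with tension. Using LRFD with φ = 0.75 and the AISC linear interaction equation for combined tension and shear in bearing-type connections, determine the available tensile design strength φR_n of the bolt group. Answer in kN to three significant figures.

A_b = π·22²/4 = 380.1 mm²; f_rv = 286 × 1000 / (3 × 380.1) = 250.8 MPa.
F'_nt = 1.3 F_nt − (F_nt / φF_nv) f_rv = 1.3·780 − (780/(0.75·469))·250.8 = 457.9 MPa, capped at F_nt → F'_nt = 457.9 MPa.
R_n = F'_nt · A_b · n = 457.9 × 380.1 × 3 / 1000 = 522.2 kN.
Design strength φR_n = 0.75 × 522.2 = 392 kN.

392 kN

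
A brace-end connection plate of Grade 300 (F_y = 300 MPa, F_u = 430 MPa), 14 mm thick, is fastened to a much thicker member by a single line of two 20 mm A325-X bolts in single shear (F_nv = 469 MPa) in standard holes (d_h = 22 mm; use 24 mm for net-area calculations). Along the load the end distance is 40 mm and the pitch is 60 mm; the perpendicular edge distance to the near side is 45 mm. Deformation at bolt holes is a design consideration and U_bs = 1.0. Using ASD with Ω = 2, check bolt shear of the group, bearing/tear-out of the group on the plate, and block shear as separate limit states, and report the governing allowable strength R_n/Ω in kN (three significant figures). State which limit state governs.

Bolt shear: A_b = π·20²/4 = 314.2 mm²; R_n = 469 × 314.2 × 2 × 1 / 1000 = 294.7 kN → 294.7 / 2 = 147 kN.
Bearing: edge l_c = 29, r_n = 209.5 kN; interior l_c = 38, r_n = 274.5 kN; R_n = 209.5 + 1·274.5 = 484 kN → 242 kN.
Block shear: A_gv = 1400, A_nv = 896, A_nt = 462 mm²; R_n = min(0.6F_uA_nv, 0.6F_yA_gv) + U_bs·F_u·A_nt = 429.8 kN → 215 kN.
Bolt shear governs: 147 kN.

147 kN (bolt shear governs)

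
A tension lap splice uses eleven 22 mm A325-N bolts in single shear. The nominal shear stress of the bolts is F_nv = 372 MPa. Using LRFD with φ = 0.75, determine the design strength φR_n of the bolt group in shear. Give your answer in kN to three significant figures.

1170 kN

A_b = π × 22² / 4 = 380.1 mm².
R_n = F_nv · A_b · n · n_s = 372 × 380.1 × 11 × 1 / 1000 = 1556 kN.
Design strength φR_n = 0.75 × 1556 = 1170 kN.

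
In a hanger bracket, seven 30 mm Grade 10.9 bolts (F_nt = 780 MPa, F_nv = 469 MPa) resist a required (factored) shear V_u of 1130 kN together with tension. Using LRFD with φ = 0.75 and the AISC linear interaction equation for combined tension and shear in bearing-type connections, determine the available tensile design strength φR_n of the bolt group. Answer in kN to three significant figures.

1880 kN

A_b = π·30²/4 = 706.9 mm²; f_rv = 1130 × 1000 / (7 × 706.9) = 228.4 MPa.
F'_nt = 1.3 F_nt − (F_nt / φF_nv) f_rv = 1.3·780 − (780/(0.75·469))·228.4 = 507.6 MPa, capped at F_nt → F'_nt = 507.6 MPa.
R_n = F'_nt · A_b · n = 507.6 × 706.9 × 7 / 1000 = 2512 kN.
Design strength φR_n = 0.75 × 2512 = 1880 kN.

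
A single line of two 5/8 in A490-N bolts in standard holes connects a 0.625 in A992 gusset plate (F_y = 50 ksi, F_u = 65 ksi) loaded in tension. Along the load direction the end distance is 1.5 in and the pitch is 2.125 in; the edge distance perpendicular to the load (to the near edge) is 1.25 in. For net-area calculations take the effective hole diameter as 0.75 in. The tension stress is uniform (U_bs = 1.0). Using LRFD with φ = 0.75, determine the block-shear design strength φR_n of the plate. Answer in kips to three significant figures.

72.4 kips

Shear plane L_v = 1.5 + 1·2.125 = 3.625 in; A_gv = 3.625 × 0.625 = 2.266 in².
A_nv = (3.625 − 1.5·0.75) × 0.625 = 1.562 in².
A_nt = (1.25 − 0.5·0.75) × 0.625 = 0.5469 in².
0.6 F_u A_nv = 60.94 kips; 0.6 F_y A_gv = 67.97 kips → shear rupture governs the shear term.
R_n = 60.94 + 1.0 × 65 × 0.5469 = 96.48 kips.
Design strength φR_n = 0.75 × 96.48 = 72.4 kips.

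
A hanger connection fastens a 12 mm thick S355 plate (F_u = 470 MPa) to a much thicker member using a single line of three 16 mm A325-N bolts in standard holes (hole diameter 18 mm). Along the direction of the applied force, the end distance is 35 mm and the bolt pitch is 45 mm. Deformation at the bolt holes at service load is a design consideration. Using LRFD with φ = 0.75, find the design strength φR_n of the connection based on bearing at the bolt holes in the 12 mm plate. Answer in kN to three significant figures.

406 kN

Per bolt r_n = 1.2 l_c t F_u ≤ 2.4 d t F_u; upper limit = 2.4 × 16 × 12 × 470 / 1000 = 216.6 kN.
Edge bolt: l_c = 35 − 18/2 = 26 mm → 1.2 × 26 × 12 × 470 / 1000 = 176 → r_n = 176 kN.
Interior bolts: l_c = 45 − 18 = 27 mm → 1.2 × 27 × 12 × 470 / 1000 = 182.7 → r_n = 182.7 kN.
R_n = 1 × 176 + 2 × 182.7 = 541.4 kN.
Design strength φR_n = 0.75 × 541.4 = 406 kN.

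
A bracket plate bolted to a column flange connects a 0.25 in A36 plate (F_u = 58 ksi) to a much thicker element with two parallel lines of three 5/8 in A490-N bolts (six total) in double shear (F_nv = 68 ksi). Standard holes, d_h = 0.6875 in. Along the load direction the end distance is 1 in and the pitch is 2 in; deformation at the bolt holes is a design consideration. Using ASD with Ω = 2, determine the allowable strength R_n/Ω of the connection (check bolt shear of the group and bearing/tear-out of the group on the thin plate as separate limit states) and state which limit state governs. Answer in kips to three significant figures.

Bolt shear: A_b = π·0.625²/4 = 0.3068 in²; R_n = 68 × 0.3068 × 6 × 2 = 250.3 kips → 250.3 / 2 = 125 kips.
Bearing (1.2 l_c t F_u ≤ 2.4 d t F_u): upper limit = 2.4·0.625·0.25·58 = 21.75 kips.
  Edge l_c = 1 − 0.6875/2 = 0.6562 → r_n = 11.42 kips; interior l_c = 2 − 0.6875 = 1.312 → r_n = 21.75 kips.
  R_n,bearing = 2·11.42 + 4·21.75 = 109.8 kips → 109.8 / 2 = 54.9 kips.
Bearing governs: 54.9 kips.

54.9 kips (bearing governs)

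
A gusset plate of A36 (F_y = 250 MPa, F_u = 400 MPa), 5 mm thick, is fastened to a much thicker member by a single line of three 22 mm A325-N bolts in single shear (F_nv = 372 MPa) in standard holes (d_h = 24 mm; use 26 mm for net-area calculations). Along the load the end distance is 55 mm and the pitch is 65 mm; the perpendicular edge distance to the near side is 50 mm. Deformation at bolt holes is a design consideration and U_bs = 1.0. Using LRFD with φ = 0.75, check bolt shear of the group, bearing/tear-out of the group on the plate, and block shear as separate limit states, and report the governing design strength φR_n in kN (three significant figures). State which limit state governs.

Bolt shear: A_b = π·22²/4 = 380.1 mm²; R_n = 372 × 380.1 × 3 × 1 / 1000 = 424.2 kN → 0.75 × 424.2 = 318 kN.
Bearing: edge l_c = 43, r_n = 103.2 kN; interior l_c = 41, r_n = 98.4 kN; R_n = 103.2 + 2·98.4 = 300 kN → 225 kN.
Block shear: A_gv = 925, A_nv = 600, A_nt = 185 mm²; R_n = min(0.6F_uA_nv, 0.6F_yA_gv) + U_bs·F_u·A_nt = 212.8 kN → 160 kN.
Block shear governs: 160 kN.

160 kN (block shear governs)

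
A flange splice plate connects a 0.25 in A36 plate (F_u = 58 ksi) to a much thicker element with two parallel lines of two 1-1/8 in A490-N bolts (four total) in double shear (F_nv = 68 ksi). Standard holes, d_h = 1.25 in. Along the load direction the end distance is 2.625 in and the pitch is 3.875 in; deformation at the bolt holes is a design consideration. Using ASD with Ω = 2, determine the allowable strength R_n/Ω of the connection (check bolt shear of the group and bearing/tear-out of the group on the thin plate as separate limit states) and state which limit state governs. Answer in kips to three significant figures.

73.9 kips (bearing governs)

Bolt shear: A_b = π·1.125²/4 = 0.994 in²; R_n = 68 × 0.994 × 4 × 2 = 540.7 kips → 540.7 / 2 = 270 kips.
Bearing (1.2 l_c t F_u ≤ 2.4 d t F_u): upper limit = 2.4·1.125·0.25·58 = 39.15 kips.
  Edge l_c = 2.625 − 1.25/2 = 2 → r_n = 34.8 kips; interior l_c = 3.875 − 1.25 = 2.625 → r_n = 39.15 kips.
  R_n,bearing = 2·34.8 + 2·39.15 = 147.9 kips → 147.9 / 2 = 73.9 kips.
Bearing governs: 73.9 kips.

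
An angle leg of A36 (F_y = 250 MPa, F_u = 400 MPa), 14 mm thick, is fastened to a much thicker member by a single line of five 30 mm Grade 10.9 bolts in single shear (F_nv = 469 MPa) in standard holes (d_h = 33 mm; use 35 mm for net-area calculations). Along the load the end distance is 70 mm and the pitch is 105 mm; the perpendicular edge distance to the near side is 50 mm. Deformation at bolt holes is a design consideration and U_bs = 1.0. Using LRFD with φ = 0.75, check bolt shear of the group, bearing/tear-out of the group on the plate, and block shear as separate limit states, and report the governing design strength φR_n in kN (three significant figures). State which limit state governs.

908 kN (block shear governs)

Bolt shear: A_b = π·30²/4 = 706.9 mm²; R_n = 469 × 706.9 × 5 × 1 / 1000 = 1658 kN → 0.75 × 1658 = 1240 kN.
Bearing: edge l_c = 53.5, r_n = 359.5 kN; interior l_c = 72, r_n = 403.2 kN; R_n = 359.5 + 4·403.2 = 1972 kN → 1480 kN.
Block shear: A_gv = 6860, A_nv = 4655, A_nt = 455 mm²; R_n = min(0.6F_uA_nv, 0.6F_yA_gv) + U_bs·F_u·A_nt = 1211 kN → 908 kN.
Block shear governs: 908 kN.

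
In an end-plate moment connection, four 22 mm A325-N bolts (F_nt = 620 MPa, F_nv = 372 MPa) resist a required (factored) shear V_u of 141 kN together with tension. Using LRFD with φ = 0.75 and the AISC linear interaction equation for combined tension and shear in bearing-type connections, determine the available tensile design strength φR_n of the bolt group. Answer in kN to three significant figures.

A_b = π·22²/4 = 380.1 mm²; f_rv = 141 × 1000 / (4 × 380.1) = 92.73 MPa.
F'_nt = 1.3 F_nt − (F_nt / φF_nv) f_rv = 1.3·620 − (620/(0.75·372))·92.73 = 599.9 MPa, capped at F_nt → F'_nt = 599.9 MPa.
R_n = F'_nt · A_b · n = 599.9 × 380.1 × 4 / 1000 = 912.2 kN.
Design strength φR_n = 0.75 × 912.2 = 684 kN.

684 kN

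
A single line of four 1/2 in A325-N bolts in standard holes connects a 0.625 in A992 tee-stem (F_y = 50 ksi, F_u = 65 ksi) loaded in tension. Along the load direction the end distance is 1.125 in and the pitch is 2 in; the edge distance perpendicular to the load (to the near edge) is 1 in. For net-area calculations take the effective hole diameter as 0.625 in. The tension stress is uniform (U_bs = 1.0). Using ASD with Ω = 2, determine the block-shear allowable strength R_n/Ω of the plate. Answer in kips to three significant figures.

Shear plane L_v = 1.125 + 3·2 = 7.125 in; A_gv = 7.125 × 0.625 = 4.453 in².
A_nv = (7.125 − 3.5·0.625) × 0.625 = 3.086 in².
A_nt = (1 − 0.5·0.625) × 0.625 = 0.4297 in².
0.6 F_u A_nv = 120.4 kips; 0.6 F_y A_gv = 133.6 kips → shear rupture governs the shear term.
R_n = 120.4 + 1.0 × 65 × 0.4297 = 148.3 kips.
Allowable strength R_n/Ω = 148.3 / 2 = 74.1 kips.

74.1 kips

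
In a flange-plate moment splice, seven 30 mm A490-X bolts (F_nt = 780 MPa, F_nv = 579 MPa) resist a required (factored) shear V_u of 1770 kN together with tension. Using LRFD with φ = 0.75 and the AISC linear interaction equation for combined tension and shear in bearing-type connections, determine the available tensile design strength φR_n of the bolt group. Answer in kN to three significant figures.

1380 kN

A_b = π·30²/4 = 706.9 mm²; f_rv = 1770 × 1000 / (7 × 706.9) = 357.7 MPa.
F'_nt = 1.3 F_nt − (F_nt / φF_nv) f_rv = 1.3·780 − (780/(0.75·579))·357.7 = 371.5 MPa, capped at F_nt → F'_nt = 371.5 MPa.
R_n = F'_nt · A_b · n = 371.5 × 706.9 × 7 / 1000 = 1838 kN.
Design strength φR_n = 0.75 × 1838 = 1380 kN.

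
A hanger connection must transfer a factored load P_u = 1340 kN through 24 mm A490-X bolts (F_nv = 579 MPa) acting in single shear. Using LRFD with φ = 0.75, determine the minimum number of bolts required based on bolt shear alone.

7 bolts

A_b = π·24²/4 = 452.4 mm².
Per-bolt design strength φR_n = 0.75 × 579 × 452.4 × 1 / 1000 = 196.5 kN.
n ≥ 1340 / 196.5 = 6.821 → use 7 bolts.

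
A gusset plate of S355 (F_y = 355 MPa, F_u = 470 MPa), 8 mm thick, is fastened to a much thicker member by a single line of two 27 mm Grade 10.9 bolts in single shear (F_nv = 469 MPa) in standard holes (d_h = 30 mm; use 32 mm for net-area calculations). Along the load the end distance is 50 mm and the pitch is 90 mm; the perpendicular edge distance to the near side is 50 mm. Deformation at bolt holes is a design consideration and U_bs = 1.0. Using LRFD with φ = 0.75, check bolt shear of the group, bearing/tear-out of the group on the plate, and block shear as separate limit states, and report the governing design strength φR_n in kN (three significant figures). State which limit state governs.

252 kN (block shear governs)

Bolt shear: A_b = π·27²/4 = 572.6 mm²; R_n = 469 × 572.6 × 2 × 1 / 1000 = 537.1 kN → 0.75 × 537.1 = 403 kN.
Bearing: edge l_c = 35, r_n = 157.9 kN; interior l_c = 60, r_n = 243.6 kN; R_n = 157.9 + 1·243.6 = 401.6 kN → 301 kN.
Block shear: A_gv = 1120, A_nv = 736, A_nt = 272 mm²; R_n = min(0.6F_uA_nv, 0.6F_yA_gv) + U_bs·F_u·A_nt = 335.4 kN → 252 kN.
Block shear governs: 252 kN.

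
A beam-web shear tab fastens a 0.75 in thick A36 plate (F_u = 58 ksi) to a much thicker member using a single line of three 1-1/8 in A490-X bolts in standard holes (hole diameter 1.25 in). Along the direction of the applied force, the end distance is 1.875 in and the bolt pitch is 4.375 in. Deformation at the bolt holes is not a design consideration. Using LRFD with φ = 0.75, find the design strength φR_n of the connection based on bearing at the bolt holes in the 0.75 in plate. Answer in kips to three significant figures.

281 kips

Per bolt r_n = 1.5 l_c t F_u ≤ 3.0 d t F_u; upper limit = 3.0 × 1.125 × 0.75 × 58 = 146.8 kips.
Edge bolt: l_c = 1.875 − 1.25/2 = 1.25 in → 1.5 × 1.25 × 0.75 × 58 = 81.56 → r_n = 81.56 kips.
Interior bolts: l_c = 4.375 − 1.25 = 3.125 in → 1.5 × 3.125 × 0.75 × 58 = 203.9 → r_n = 146.8 kips.
R_n = 1 × 81.56 + 2 × 146.8 = 375.2 kips.
Design strength φR_n = 0.75 × 375.2 = 281 kips.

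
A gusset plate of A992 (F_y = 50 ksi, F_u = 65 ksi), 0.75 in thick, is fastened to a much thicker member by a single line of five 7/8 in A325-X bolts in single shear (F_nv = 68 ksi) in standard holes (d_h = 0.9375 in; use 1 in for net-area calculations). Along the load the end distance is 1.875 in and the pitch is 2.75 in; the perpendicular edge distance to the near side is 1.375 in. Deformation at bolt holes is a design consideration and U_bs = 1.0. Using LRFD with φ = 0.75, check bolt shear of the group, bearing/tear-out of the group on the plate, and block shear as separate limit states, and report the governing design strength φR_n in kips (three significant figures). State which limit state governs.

Bolt shear: A_b = π·0.875²/4 = 0.6013 in²; R_n = 68 × 0.6013 × 5 × 1 = 204.4 kips → 0.75 × 204.4 = 153 kips.
Bearing: edge l_c = 1.406, r_n = 82.27 kips; interior l_c = 1.812, r_n = 102.4 kips; R_n = 82.27 + 4·102.4 = 491.8 kips → 369 kips.
Block shear: A_gv = 9.656, A_nv = 6.281, A_nt = 0.6562 in²; R_n = min(0.6F_uA_nv, 0.6F_yA_gv) + U_bs·F_u·A_nt = 287.6 kips → 216 kips.
Bolt shear governs: 153 kips.

153 kips (bolt shear governs)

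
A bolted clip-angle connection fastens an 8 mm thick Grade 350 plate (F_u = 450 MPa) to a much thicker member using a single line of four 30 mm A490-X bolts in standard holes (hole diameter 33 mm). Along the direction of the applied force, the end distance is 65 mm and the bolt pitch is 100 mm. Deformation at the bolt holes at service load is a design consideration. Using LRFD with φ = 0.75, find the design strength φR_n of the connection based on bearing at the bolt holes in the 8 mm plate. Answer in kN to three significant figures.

Per bolt r_n = 1.2 l_c t F_u ≤ 2.4 d t F_u; upper limit = 2.4 × 30 × 8 × 450 / 1000 = 259.2 kN.
Edge bolt: l_c = 65 − 33/2 = 48.5 mm → 1.2 × 48.5 × 8 × 450 / 1000 = 209.5 → r_n = 209.5 kN.
Interior bolts: l_c = 100 − 33 = 67 mm → 1.2 × 67 × 8 × 450 / 1000 = 289.4 → r_n = 259.2 kN.
R_n = 1 × 209.5 + 3 × 259.2 = 987.1 kN.
Design strength φR_n = 0.75 × 987.1 = 740 kN.

740 kN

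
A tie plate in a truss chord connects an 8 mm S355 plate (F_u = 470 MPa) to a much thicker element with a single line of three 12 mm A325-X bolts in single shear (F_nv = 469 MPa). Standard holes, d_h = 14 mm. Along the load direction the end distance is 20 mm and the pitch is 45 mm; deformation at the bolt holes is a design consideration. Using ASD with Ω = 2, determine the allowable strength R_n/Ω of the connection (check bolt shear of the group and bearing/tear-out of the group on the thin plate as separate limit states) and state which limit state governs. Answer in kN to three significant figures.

79.6 kN (bolt shear governs)

Bolt shear: A_b = π·12²/4 = 113.1 mm²; R_n = 469 × 113.1 × 3 × 1 / 1000 = 159.1 kN → 159.1 / 2 = 79.6 kN.
Bearing (1.2 l_c t F_u ≤ 2.4 d t F_u): upper limit = 2.4·12·8·470 / 1000 = 108.3 kN.
  Edge l_c = 20 − 14/2 = 13 → r_n = 58.66 kN; interior l_c = 45 − 14 = 31 → r_n = 108.3 kN.
  R_n,bearing = 1·58.66 + 2·108.3 = 275.2 kN → 275.2 / 2 = 138 kN.
Bolt shear governs: 79.6 kN.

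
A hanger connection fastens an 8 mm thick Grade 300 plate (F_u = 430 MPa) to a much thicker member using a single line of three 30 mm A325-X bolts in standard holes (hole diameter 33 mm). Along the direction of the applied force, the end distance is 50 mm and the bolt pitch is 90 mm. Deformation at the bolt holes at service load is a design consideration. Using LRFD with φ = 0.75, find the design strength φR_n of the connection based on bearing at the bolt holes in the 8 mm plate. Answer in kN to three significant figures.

Per bolt r_n = 1.2 l_c t F_u ≤ 2.4 d t F_u; upper limit = 2.4 × 30 × 8 × 430 / 1000 = 247.7 kN.
Edge bolt: l_c = 50 − 33/2 = 33.5 mm → 1.2 × 33.5 × 8 × 430 / 1000 = 138.3 → r_n = 138.3 kN.
Interior bolts: l_c = 90 − 33 = 57 mm → 1.2 × 57 × 8 × 430 / 1000 = 235.3 → r_n = 235.3 kN.
R_n = 1 × 138.3 + 2 × 235.3 = 608.9 kN.
Design strength φR_n = 0.75 × 608.9 = 457 kN.

457 kN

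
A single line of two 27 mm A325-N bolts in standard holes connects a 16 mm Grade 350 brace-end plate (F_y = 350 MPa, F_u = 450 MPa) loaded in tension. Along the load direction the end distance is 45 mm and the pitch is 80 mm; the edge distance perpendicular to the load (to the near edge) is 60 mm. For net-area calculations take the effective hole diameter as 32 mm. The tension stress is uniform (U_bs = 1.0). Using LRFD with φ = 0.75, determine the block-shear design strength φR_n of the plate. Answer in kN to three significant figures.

Shear plane L_v = 45 + 1·80 = 125 mm; A_gv = 125 × 16 = 2000 mm².
A_nv = (125 − 1.5·32) × 16 = 1232 mm².
A_nt = (60 − 0.5·32) × 16 = 704 mm².
0.6 F_u A_nv = 332.6 kN; 0.6 F_y A_gv = 420 kN → shear rupture governs the shear term.
R_n = 332.6 + 1.0 × 450 × 704 / 1000 = 649.4 kN.
Design strength φR_n = 0.75 × 649.4 = 487 kN.

487 kN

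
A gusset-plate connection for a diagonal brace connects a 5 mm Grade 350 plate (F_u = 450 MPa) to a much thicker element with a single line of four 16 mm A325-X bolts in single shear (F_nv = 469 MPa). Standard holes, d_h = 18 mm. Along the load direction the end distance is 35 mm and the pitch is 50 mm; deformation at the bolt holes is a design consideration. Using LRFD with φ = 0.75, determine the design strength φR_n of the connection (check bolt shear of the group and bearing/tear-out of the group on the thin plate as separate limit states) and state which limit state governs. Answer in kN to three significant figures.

Bolt shear: A_b = π·16²/4 = 201.1 mm²; R_n = 469 × 201.1 × 4 × 1 / 1000 = 377.2 kN → 0.75 × 377.2 = 283 kN.
Bearing (1.2 l_c t F_u ≤ 2.4 d t F_u): upper limit = 2.4·16·5·450 / 1000 = 86.4 kN.
  Edge l_c = 35 − 18/2 = 26 → r_n = 70.2 kN; interior l_c = 50 − 18 = 32 → r_n = 86.4 kN.
  R_n,bearing = 1·70.2 + 3·86.4 = 329.4 kN → 0.75 × 329.4 = 247 kN.
Bearing governs: 247 kN.

247 kN (bearing governs)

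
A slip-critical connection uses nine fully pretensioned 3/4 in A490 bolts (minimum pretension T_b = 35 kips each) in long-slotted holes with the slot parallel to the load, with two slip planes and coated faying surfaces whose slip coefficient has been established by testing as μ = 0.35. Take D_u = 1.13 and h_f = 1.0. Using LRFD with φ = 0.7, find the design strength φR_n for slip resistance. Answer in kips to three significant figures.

R_n = μ · D_u · h_f · T_b · n_s · n_b = 0.35 × 1.13 × 1.0 × 35 × 2 × 9 = 249.2 kips.
Design strength φR_n = 0.7 × 249.2 = 174 kips.

174 kips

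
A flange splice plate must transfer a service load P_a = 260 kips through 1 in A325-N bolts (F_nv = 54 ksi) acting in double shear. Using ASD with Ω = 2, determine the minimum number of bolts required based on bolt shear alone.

7 bolts

A_b = π·1²/4 = 0.7854 in².
Per-bolt allowable strength R_n/Ω = 54 × 0.7854 × 2 / 2 = 42.41 kips.
n ≥ 260 / 42.41 = 6.13 → use 7 bolts.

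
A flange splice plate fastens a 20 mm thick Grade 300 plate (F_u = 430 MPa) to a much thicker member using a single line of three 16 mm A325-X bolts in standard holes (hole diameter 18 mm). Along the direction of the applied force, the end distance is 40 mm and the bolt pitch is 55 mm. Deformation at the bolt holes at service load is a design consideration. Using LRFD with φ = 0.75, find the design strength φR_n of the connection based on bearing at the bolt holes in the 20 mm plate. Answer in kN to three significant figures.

Per bolt r_n = 1.2 l_c t F_u ≤ 2.4 d t F_u; upper limit = 2.4 × 16 × 20 × 430 / 1000 = 330.2 kN.
Edge bolt: l_c = 40 − 18/2 = 31 mm → 1.2 × 31 × 20 × 430 / 1000 = 319.9 → r_n = 319.9 kN.
Interior bolts: l_c = 55 − 18 = 37 mm → 1.2 × 37 × 20 × 430 / 1000 = 381.8 → r_n = 330.2 kN.
R_n = 1 × 319.9 + 2 × 330.2 = 980.4 kN.
Design strength φR_n = 0.75 × 980.4 = 735 kN.

735 kN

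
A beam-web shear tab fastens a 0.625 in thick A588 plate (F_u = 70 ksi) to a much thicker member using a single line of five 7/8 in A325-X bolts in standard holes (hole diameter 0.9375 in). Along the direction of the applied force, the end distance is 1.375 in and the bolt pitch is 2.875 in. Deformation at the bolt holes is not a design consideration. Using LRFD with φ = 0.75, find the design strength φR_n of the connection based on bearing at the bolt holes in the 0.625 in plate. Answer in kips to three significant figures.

Per bolt r_n = 1.5 l_c t F_u ≤ 3.0 d t F_u; upper limit = 3.0 × 0.875 × 0.625 × 70 = 114.8 kips.
Edge bolt: l_c = 1.375 − 0.9375/2 = 0.9062 in → 1.5 × 0.9062 × 0.625 × 70 = 59.47 → r_n = 59.47 kips.
Interior bolts: l_c = 2.875 − 0.9375 = 1.938 in → 1.5 × 1.938 × 0.625 × 70 = 127.1 → r_n = 114.8 kips.
R_n = 1 × 59.47 + 4 × 114.8 = 518.8 kips.
Design strength φR_n = 0.75 × 518.8 = 389 kips.

389 kips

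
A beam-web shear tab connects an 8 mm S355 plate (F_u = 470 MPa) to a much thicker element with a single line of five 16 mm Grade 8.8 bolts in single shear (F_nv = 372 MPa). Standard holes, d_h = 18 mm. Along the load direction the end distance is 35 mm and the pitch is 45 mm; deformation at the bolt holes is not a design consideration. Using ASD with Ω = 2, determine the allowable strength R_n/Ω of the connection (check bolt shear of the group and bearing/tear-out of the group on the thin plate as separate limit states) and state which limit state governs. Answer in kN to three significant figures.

187 kN (bolt shear governs)

Bolt shear: A_b = π·16²/4 = 201.1 mm²; R_n = 372 × 201.1 × 5 × 1 / 1000 = 374 kN → 374 / 2 = 187 kN.
Bearing (1.5 l_c t F_u ≤ 3.0 d t F_u): upper limit = 3.0·16·8·470 / 1000 = 180.5 kN.
  Edge l_c = 35 − 18/2 = 26 → r_n = 146.6 kN; interior l_c = 45 − 18 = 27 → r_n = 152.3 kN.
  R_n,bearing = 1·146.6 + 4·152.3 = 755.8 kN → 755.8 / 2 = 378 kN.
Bolt shear governs: 187 kN.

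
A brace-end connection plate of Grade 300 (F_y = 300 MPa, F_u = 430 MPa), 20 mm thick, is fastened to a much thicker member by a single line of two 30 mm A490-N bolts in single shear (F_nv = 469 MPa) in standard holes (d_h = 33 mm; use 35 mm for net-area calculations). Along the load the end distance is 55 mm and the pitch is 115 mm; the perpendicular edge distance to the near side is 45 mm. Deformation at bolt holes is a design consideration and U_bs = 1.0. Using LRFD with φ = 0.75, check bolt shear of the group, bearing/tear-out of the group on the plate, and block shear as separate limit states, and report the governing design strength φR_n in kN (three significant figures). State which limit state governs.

Bolt shear: A_b = π·30²/4 = 706.9 mm²; R_n = 469 × 706.9 × 2 × 1 / 1000 = 663 kN → 0.75 × 663 = 497 kN.
Bearing: edge l_c = 38.5, r_n = 397.3 kN; interior l_c = 82, r_n = 619.2 kN; R_n = 397.3 + 1·619.2 = 1017 kN → 762 kN.
Block shear: A_gv = 3400, A_nv = 2350, A_nt = 550 mm²; R_n = min(0.6F_uA_nv, 0.6F_yA_gv) + U_bs·F_u·A_nt = 842.8 kN → 632 kN.
Bolt shear governs: 497 kN.

497 kN (bolt shear governs)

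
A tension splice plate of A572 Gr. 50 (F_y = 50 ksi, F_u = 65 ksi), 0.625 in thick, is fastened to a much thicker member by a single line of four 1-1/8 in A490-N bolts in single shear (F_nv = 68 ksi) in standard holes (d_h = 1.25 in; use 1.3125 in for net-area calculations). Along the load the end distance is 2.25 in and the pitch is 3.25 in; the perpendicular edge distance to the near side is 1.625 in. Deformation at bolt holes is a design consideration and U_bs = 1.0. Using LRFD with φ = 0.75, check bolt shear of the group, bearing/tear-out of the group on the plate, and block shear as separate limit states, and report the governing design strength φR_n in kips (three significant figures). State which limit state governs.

Bolt shear: A_b = π·1.125²/4 = 0.994 in²; R_n = 68 × 0.994 × 4 × 1 = 270.4 kips → 0.75 × 270.4 = 203 kips.
Bearing: edge l_c = 1.625, r_n = 79.22 kips; interior l_c = 2, r_n = 97.5 kips; R_n = 79.22 + 3·97.5 = 371.7 kips → 279 kips.
Block shear: A_gv = 7.5, A_nv = 4.629, A_nt = 0.6055 in²; R_n = min(0.6F_uA_nv, 0.6F_yA_gv) + U_bs·F_u·A_nt = 219.9 kips → 165 kips.
Block shear governs: 165 kips.

165 kips (block shear governs)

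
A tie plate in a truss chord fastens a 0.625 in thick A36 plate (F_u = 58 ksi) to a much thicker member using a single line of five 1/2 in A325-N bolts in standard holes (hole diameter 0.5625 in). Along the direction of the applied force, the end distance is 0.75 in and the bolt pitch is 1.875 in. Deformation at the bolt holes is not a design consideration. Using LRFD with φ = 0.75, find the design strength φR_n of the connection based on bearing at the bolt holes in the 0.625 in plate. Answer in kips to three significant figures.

Per bolt r_n = 1.5 l_c t F_u ≤ 3.0 d t F_u; upper limit = 3.0 × 0.5 × 0.625 × 58 = 54.38 kips.
Edge bolt: l_c = 0.75 − 0.5625/2 = 0.4688 in → 1.5 × 0.4688 × 0.625 × 58 = 25.49 → r_n = 25.49 kips.
Interior bolts: l_c = 1.875 − 0.5625 = 1.312 in → 1.5 × 1.312 × 0.625 × 58 = 71.37 → r_n = 54.38 kips.
R_n = 1 × 25.49 + 4 × 54.38 = 243 kips.
Design strength φR_n = 0.75 × 243 = 182 kips.

182 kips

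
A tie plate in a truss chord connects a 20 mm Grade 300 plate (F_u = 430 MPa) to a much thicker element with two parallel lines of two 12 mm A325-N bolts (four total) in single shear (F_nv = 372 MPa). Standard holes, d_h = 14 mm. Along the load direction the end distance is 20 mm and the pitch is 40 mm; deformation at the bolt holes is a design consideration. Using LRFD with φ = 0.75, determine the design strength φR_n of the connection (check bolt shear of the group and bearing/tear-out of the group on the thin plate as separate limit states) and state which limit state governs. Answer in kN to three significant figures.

126 kN (bolt shear governs)

Bolt shear: A_b = π·12²/4 = 113.1 mm²; R_n = 372 × 113.1 × 4 × 1 / 1000 = 168.3 kN → 0.75 × 168.3 = 126 kN.
Bearing (1.2 l_c t F_u ≤ 2.4 d t F_u): upper limit = 2.4·12·20·430 / 1000 = 247.7 kN.
  Edge l_c = 20 − 14/2 = 13 → r_n = 134.2 kN; interior l_c = 40 − 14 = 26 → r_n = 247.7 kN.
  R_n,bearing = 2·134.2 + 2·247.7 = 763.7 kN → 0.75 × 763.7 = 573 kN.
Bolt shear governs: 126 kN.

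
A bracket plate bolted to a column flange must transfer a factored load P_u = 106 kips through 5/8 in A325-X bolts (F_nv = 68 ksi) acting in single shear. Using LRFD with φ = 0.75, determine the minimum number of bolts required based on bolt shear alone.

7 bolts

A_b = π·0.625²/4 = 0.3068 in².
Per-bolt design strength φR_n = 0.75 × 68 × 0.3068 × 1 = 15.65 kips.
n ≥ 106 / 15.65 = 6.775 → use 7 bolts.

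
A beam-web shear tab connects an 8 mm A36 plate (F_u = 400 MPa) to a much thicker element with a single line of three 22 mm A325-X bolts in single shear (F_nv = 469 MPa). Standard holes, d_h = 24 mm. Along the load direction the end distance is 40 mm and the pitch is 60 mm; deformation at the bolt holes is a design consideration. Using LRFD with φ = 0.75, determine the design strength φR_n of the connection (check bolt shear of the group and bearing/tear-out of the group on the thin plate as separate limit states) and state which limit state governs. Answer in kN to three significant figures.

288 kN (bearing governs)

Bolt shear: A_b = π·22²/4 = 380.1 mm²; R_n = 469 × 380.1 × 3 × 1 / 1000 = 534.8 kN → 0.75 × 534.8 = 401 kN.
Bearing (1.2 l_c t F_u ≤ 2.4 d t F_u): upper limit = 2.4·22·8·400 / 1000 = 169 kN.
  Edge l_c = 40 − 24/2 = 28 → r_n = 107.5 kN; interior l_c = 60 − 24 = 36 → r_n = 138.2 kN.
  R_n,bearing = 1·107.5 + 2·138.2 = 384 kN → 0.75 × 384 = 288 kN.
Bearing governs: 288 kN.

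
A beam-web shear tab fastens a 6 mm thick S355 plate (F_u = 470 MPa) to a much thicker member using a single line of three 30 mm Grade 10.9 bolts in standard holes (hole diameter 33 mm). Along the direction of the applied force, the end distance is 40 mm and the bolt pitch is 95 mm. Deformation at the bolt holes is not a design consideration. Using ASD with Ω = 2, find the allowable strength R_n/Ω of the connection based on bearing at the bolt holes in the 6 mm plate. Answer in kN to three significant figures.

304 kN

Per bolt r_n = 1.5 l_c t F_u ≤ 3.0 d t F_u; upper limit = 3.0 × 30 × 6 × 470 / 1000 = 253.8 kN.
Edge bolt: l_c = 40 − 33/2 = 23.5 mm → 1.5 × 23.5 × 6 × 470 / 1000 = 99.41 → r_n = 99.41 kN.
Interior bolts: l_c = 95 − 33 = 62 mm → 1.5 × 62 × 6 × 470 / 1000 = 262.3 → r_n = 253.8 kN.
R_n = 1 × 99.41 + 2 × 253.8 = 607 kN.
Allowable strength R_n/Ω = 607 / 2 = 304 kN.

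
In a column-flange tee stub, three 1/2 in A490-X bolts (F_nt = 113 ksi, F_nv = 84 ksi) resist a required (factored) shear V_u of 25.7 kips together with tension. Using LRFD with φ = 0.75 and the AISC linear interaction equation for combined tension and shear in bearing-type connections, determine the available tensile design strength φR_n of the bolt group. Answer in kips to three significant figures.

30.3 kips

A_b = π·0.5²/4 = 0.1963 in²; f_rv = 25.7 / (3 × 0.1963) = 43.63 ksi.
F'_nt = 1.3 F_nt − (F_nt / φF_nv) f_rv = 1.3·113 − (113/(0.75·84))·43.63 = 68.64 ksi, capped at F_nt → F'_nt = 68.64 ksi.
R_n = F'_nt · A_b · n = 68.64 × 0.1963 × 3 = 40.43 kips.
Design strength φR_n = 0.75 × 40.43 = 30.3 kips.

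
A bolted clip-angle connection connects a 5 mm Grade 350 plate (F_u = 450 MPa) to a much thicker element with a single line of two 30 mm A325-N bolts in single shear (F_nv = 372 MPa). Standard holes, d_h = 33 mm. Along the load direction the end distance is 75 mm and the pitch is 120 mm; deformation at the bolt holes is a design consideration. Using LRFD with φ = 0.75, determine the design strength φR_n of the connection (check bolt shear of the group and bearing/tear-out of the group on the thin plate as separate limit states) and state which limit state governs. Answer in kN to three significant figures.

240 kN (bearing governs)

Bolt shear: A_b = π·30²/4 = 706.9 mm²; R_n = 372 × 706.9 × 2 × 1 / 1000 = 525.9 kN → 0.75 × 525.9 = 394 kN.
Bearing (1.2 l_c t F_u ≤ 2.4 d t F_u): upper limit = 2.4·30·5·450 / 1000 = 162 kN.
  Edge l_c = 75 − 33/2 = 58.5 → r_n = 158 kN; interior l_c = 120 − 33 = 87 → r_n = 162 kN.
  R_n,bearing = 1·158 + 1·162 = 320 kN → 0.75 × 320 = 240 kN.
Bearing governs: 240 kN.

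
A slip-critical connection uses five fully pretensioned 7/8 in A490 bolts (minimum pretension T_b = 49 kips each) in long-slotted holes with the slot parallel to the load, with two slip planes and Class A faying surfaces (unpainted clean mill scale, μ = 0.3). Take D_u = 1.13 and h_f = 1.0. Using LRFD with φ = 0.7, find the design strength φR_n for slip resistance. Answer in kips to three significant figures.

R_n = μ · D_u · h_f · T_b · n_s · n_b = 0.3 × 1.13 × 1.0 × 49 × 2 × 5 = 166.1 kips.
Design strength φR_n = 0.7 × 166.1 = 116 kips.

116 kips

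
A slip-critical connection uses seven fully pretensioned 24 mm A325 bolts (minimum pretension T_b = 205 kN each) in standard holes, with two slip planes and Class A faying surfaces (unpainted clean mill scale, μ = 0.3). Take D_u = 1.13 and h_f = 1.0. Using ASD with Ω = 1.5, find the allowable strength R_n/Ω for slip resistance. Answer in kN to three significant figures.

R_n = μ · D_u · h_f · T_b · n_s · n_b = 0.3 × 1.13 × 1.0 × 205 × 2 × 7 = 972.9 kN.
Allowable strength R_n/Ω = 972.9 / 1.5 = 649 kN.

649 kN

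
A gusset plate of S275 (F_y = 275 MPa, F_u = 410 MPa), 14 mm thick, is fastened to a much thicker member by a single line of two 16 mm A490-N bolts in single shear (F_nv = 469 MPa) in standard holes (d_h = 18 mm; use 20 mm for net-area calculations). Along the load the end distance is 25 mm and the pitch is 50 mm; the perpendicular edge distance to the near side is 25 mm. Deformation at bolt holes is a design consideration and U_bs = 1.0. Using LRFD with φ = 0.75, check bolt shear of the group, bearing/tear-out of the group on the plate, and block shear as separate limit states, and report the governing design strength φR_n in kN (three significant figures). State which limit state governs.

Bolt shear: A_b = π·16²/4 = 201.1 mm²; R_n = 469 × 201.1 × 2 × 1 / 1000 = 188.6 kN → 0.75 × 188.6 = 141 kN.
Bearing: edge l_c = 16, r_n = 110.2 kN; interior l_c = 32, r_n = 220.4 kN; R_n = 110.2 + 1·220.4 = 330.6 kN → 248 kN.
Block shear: A_gv = 1050, A_nv = 630, A_nt = 210 mm²; R_n = min(0.6F_uA_nv, 0.6F_yA_gv) + U_bs·F_u·A_nt = 241.1 kN → 181 kN.
Bolt shear governs: 141 kN.

141 kN (bolt shear governs)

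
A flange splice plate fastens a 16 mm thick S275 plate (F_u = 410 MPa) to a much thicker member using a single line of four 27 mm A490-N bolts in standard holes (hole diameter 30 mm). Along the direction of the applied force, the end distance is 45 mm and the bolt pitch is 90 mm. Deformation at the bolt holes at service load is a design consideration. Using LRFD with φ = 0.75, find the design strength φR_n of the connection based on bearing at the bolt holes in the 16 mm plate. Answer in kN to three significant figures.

1130 kN

Per bolt r_n = 1.2 l_c t F_u ≤ 2.4 d t F_u; upper limit = 2.4 × 27 × 16 × 410 / 1000 = 425.1 kN.
Edge bolt: l_c = 45 − 30/2 = 30 mm → 1.2 × 30 × 16 × 410 / 1000 = 236.2 → r_n = 236.2 kN.
Interior bolts: l_c = 90 − 30 = 60 mm → 1.2 × 60 × 16 × 410 / 1000 = 472.3 → r_n = 425.1 kN.
R_n = 1 × 236.2 + 3 × 425.1 = 1511 kN.
Design strength φR_n = 0.75 × 1511 = 1130 kN.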